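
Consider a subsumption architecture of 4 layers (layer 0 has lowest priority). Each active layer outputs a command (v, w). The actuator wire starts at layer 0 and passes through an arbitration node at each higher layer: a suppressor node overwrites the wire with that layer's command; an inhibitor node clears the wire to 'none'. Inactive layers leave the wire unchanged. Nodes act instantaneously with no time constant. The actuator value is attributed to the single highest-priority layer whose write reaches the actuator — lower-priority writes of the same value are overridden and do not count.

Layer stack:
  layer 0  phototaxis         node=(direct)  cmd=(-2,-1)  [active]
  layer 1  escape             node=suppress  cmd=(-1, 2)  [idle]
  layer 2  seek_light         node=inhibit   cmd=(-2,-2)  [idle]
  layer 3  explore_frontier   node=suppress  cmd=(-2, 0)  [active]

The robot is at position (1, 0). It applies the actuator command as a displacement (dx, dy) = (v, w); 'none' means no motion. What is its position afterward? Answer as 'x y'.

layer 0 (phototaxis) active — direct: (-2, -1)
layer 1 (escape) idle — unchanged: (-2, -1)
layer 2 (seek_light) idle — unchanged: (-2, -1)
layer 3 (explore_frontier) active — suppresses: (-2, 0)
→ actuator (-2, 0)
position: (1, 0) + (-2, 0) = (-1, 0)

-1 0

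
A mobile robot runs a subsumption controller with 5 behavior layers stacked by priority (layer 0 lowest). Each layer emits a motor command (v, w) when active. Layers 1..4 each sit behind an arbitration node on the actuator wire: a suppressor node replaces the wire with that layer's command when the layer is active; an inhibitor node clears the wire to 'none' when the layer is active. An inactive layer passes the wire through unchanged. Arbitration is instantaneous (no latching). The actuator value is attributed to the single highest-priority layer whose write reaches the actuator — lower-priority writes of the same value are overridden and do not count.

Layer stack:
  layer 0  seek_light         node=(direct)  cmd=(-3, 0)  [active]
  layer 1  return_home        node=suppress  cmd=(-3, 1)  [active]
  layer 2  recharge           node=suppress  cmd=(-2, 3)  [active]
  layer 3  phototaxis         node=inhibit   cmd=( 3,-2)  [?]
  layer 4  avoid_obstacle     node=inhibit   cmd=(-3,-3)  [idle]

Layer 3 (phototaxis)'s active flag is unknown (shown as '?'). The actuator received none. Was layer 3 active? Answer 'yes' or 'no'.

yes

If layer 3 is active=yes:
  actuator would be none
If layer 3 is active=no:
  actuator would be (-2, 3)
Observed none, so layer 3 was active.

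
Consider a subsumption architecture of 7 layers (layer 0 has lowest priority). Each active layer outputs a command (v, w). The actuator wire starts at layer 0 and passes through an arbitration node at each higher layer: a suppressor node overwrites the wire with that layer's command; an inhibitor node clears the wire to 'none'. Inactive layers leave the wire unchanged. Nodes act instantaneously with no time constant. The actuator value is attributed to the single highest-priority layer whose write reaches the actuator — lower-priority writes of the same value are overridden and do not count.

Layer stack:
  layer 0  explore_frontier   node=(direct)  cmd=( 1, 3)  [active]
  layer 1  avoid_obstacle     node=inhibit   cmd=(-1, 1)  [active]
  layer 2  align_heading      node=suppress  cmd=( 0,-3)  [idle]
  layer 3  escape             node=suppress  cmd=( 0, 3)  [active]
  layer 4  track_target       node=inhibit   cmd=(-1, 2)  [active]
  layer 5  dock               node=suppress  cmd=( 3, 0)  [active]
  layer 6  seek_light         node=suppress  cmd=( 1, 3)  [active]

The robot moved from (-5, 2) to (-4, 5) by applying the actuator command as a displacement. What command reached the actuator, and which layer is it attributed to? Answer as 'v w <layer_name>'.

1 3 seek_light

displacement = (-4, 5) − (-5, 2) = (1, 3)
L0 explore_frontier: active, feeds wire = (1, 3)
L1 avoid_obstacle: active, inhibitor → wire = none
L2 align_heading: idle → wire stays none
L3 escape: active, suppressor → wire = (0, 3)
L4 track_target: active, inhibitor → wire = none
L5 dock: active, suppressor → wire = (3, 0)
L6 seek_light: active, suppressor → wire = (1, 3)
actuator = (1, 3) — from layer 6 (seek_light)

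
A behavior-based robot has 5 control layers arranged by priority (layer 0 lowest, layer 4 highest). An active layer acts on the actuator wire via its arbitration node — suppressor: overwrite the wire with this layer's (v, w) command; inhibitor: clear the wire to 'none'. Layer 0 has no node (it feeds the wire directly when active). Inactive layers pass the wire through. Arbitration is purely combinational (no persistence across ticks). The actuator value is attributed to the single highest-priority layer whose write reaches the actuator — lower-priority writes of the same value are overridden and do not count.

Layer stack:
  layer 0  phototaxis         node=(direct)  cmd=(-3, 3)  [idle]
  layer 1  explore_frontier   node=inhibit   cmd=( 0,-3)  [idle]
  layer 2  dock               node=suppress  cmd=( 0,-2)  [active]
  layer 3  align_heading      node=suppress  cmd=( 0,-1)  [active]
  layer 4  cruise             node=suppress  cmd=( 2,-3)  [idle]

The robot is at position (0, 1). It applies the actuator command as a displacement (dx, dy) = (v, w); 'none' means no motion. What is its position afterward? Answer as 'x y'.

0 0

L0 phototaxis: idle → wire = none
L1 explore_frontier: idle → wire stays none
L2 dock: active, suppressor → wire = (0, -2)
L3 align_heading: active, suppressor → wire = (0, -1)
L4 cruise: idle → wire stays (0, -1)
actuator = (0, -1)
position: (0, 1) + (0, -1) = (0, 0)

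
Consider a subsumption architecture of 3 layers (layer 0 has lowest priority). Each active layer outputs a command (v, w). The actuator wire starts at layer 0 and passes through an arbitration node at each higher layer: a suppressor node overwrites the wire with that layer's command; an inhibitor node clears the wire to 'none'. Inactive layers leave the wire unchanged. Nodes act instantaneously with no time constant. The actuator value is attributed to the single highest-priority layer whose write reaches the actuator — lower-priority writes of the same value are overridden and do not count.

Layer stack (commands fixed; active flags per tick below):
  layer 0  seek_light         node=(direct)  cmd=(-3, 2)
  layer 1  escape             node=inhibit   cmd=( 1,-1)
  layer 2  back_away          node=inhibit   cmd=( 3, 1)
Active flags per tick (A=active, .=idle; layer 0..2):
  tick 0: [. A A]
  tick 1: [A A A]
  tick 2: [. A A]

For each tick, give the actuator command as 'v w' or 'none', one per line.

none
none
none

tick 0:
  [0] seek_light off; wire := none
  [1] escape on (inhibit); wire := none
  [2] back_away on (inhibit); wire := none
  output none
tick 1:
  [0] seek_light on; wire := (-3, 2)
  [1] escape on (inhibit); wire := none
  [2] back_away on (inhibit); wire := none
  output none
tick 2:
  [0] seek_light off; wire := none
  [1] escape on (inhibit); wire := none
  [2] back_away on (inhibit); wire := none
  output none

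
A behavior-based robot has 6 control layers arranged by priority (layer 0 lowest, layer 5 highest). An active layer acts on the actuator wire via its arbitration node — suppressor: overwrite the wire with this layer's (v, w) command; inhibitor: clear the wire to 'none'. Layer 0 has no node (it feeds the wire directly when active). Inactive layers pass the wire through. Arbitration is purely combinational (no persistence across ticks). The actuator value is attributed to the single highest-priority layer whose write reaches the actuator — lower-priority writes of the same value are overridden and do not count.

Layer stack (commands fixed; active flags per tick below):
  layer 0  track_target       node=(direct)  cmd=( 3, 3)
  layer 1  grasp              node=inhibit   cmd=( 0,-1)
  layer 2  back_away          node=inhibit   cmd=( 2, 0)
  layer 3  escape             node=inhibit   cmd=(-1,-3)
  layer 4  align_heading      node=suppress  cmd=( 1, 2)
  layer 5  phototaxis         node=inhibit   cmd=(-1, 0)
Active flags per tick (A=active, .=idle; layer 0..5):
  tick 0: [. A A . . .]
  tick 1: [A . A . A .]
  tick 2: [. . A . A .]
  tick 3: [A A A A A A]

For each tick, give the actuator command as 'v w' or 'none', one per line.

none
1 2
1 2
none

tick 0:
  [0] track_target off; wire := none
  [1] grasp on (inhibit); wire := none
  [2] back_away on (inhibit); wire := none
  [3] escape off; pass none
  [4] align_heading off; pass none
  [5] phototaxis off; pass none
  output none
tick 1:
  [0] track_target on; wire := (3, 3)
  [1] grasp off; pass (3, 3)
  [2] back_away on (inhibit); wire := none
  [3] escape off; pass none
  [4] align_heading on (suppress); wire := (1, 2)
  [5] phototaxis off; pass (1, 2)
  output (1, 2)
tick 2:
  [0] track_target off; wire := none
  [1] grasp off; pass none
  [2] back_away on (inhibit); wire := none
  [3] escape off; pass none
  [4] align_heading on (suppress); wire := (1, 2)
  [5] phototaxis off; pass (1, 2)
  output (1, 2)
tick 3:
  [0] track_target on; wire := (3, 3)
  [1] grasp on (inhibit); wire := none
  [2] back_away on (inhibit); wire := none
  [3] escape on (inhibit); wire := none
  [4] align_heading on (suppress); wire := (1, 2)
  [5] phototaxis on (inhibit); wire := none
  output none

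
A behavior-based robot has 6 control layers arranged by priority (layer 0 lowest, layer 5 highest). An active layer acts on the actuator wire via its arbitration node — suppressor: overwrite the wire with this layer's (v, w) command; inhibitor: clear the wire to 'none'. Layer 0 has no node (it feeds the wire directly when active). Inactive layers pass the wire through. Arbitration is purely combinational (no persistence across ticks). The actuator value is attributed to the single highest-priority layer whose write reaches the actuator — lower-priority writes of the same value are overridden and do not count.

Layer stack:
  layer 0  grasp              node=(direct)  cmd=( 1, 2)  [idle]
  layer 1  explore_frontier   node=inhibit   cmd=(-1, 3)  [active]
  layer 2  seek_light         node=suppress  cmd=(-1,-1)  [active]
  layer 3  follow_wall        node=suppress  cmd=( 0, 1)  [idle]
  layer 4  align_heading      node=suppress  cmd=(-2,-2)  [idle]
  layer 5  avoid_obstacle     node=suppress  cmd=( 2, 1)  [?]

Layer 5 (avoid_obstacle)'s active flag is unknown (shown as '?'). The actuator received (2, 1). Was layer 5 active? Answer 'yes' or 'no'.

yes

If layer 5 is active=yes:
  actuator would be (2, 1)
If layer 5 is active=no:
  actuator would be (-1, -1)
Observed (2, 1), so layer 5 was active.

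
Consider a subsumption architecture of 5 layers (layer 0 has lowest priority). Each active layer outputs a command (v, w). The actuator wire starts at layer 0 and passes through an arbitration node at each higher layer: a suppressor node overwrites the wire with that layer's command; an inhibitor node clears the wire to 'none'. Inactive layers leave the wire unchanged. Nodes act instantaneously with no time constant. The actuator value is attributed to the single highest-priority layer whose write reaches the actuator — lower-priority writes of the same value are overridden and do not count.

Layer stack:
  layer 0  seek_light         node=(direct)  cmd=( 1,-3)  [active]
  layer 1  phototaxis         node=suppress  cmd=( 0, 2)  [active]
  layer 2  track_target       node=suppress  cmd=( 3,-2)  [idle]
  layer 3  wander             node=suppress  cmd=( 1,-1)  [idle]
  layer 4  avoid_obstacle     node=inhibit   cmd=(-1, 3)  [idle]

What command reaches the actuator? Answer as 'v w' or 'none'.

0 2

[0] seek_light on; wire := (1, -3)
[1] phototaxis on (suppress); wire := (0, 2)
[2] track_target off; pass (0, 2)
[3] wander off; pass (0, 2)
[4] avoid_obstacle off; pass (0, 2)
output (0, 2)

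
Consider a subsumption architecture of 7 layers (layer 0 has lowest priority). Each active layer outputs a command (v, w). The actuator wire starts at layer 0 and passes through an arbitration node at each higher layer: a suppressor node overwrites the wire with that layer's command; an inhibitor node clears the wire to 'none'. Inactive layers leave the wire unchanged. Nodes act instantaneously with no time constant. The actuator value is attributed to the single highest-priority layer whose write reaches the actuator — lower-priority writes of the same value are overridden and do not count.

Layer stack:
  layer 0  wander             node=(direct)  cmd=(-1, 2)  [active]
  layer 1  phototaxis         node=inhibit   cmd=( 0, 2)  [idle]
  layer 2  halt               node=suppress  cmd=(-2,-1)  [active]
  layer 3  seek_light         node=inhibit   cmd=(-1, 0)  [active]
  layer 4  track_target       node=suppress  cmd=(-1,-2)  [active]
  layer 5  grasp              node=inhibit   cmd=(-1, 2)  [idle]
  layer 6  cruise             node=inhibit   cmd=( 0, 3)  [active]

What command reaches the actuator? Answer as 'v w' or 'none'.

[0] wander on; wire := (-1, 2)
[1] phototaxis off; pass (-1, 2)
[2] halt on (suppress); wire := (-2, -1)
[3] seek_light on (inhibit); wire := none
[4] track_target on (suppress); wire := (-1, -2)
[5] grasp off; pass (-1, -2)
[6] cruise on (inhibit); wire := none
output none

none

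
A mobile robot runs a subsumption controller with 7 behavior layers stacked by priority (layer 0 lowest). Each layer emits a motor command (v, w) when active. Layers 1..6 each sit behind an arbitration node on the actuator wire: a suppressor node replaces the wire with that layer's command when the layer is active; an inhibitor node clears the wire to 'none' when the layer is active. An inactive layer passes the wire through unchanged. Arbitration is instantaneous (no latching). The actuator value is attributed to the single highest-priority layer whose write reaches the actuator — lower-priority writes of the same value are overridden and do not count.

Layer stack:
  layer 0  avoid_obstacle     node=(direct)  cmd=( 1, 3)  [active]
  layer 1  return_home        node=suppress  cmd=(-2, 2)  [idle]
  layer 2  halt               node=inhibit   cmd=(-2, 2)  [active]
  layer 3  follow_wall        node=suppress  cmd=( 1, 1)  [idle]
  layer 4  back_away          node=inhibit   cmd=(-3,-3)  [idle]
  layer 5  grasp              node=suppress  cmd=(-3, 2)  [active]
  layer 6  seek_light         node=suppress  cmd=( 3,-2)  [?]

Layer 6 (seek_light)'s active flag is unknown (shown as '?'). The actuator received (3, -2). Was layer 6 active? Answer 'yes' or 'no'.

If layer 6 is active=yes:
  actuator would be (3, -2)
If layer 6 is active=no:
  actuator would be (-3, 2)
Observed (3, -2), so layer 6 was active.

yes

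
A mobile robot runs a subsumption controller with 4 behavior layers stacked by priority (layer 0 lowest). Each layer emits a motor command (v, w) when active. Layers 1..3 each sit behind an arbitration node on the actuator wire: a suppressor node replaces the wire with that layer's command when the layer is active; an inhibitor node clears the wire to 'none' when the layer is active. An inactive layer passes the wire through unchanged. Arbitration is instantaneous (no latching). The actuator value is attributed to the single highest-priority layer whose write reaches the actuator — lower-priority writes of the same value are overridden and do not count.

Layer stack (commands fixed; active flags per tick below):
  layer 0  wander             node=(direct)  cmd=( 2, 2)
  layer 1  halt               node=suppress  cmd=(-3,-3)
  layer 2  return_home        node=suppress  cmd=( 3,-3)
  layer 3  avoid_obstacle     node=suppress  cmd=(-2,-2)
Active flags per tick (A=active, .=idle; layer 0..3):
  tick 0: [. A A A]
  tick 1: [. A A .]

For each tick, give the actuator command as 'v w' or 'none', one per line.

tick 0:
  L0 wander: idle → wire = none
  L1 halt: active, suppressor → wire = (-3, -3)
  L2 return_home: active, suppressor → wire = (3, -3)
  L3 avoid_obstacle: active, suppressor → wire = (-2, -2)
  actuator = (-2, -2)
tick 1:
  L0 wander: idle → wire = none
  L1 halt: active, suppressor → wire = (-3, -3)
  L2 return_home: active, suppressor → wire = (3, -3)
  L3 avoid_obstacle: idle → wire stays (3, -3)
  actuator = (3, -3)

-2 -2
3 -3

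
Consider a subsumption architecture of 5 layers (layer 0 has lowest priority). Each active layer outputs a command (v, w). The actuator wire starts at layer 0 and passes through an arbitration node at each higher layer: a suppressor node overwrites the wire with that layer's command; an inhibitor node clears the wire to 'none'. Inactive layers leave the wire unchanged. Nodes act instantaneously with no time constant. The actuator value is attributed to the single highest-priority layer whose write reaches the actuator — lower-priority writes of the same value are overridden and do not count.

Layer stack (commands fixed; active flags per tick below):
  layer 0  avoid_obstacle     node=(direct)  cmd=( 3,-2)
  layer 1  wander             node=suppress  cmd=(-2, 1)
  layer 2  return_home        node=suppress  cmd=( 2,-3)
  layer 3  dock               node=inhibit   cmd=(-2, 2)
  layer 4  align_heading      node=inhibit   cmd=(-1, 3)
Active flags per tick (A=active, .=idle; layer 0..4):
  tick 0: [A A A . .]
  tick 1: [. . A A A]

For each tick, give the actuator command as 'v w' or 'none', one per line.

2 -3
none

tick 0:
  L0 avoid_obstacle: active, feeds wire = (3, -2)
  L1 wander: active, suppressor → wire = (-2, 1)
  L2 return_home: active, suppressor → wire = (2, -3)
  L3 dock: idle → wire stays (2, -3)
  L4 align_heading: idle → wire stays (2, -3)
  actuator = (2, -3)
tick 1:
  L0 avoid_obstacle: idle → wire = none
  L1 wander: idle → wire stays none
  L2 return_home: active, suppressor → wire = (2, -3)
  L3 dock: active, inhibitor → wire = none
  L4 align_heading: active, inhibitor → wire = none
  actuator = none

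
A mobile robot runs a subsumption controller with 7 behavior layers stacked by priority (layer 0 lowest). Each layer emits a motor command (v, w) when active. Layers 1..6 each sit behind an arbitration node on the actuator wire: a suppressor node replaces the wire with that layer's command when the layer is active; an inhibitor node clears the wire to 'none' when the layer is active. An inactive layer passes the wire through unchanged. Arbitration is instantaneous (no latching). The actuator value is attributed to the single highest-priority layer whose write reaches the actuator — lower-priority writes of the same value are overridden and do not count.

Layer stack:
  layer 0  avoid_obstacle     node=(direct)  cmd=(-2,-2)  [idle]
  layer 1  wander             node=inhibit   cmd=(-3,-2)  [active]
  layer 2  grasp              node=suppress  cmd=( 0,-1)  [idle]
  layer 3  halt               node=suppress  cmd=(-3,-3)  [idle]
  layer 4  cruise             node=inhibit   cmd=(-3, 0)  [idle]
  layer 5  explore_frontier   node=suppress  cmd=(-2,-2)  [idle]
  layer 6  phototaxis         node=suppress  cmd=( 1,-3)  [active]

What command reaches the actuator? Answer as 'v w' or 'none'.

layer 0 (avoid_obstacle) idle — none
layer 1 (wander) active — inhibits: none
layer 2 (grasp) idle — unchanged: none
layer 3 (halt) idle — unchanged: none
layer 4 (cruise) idle — unchanged: none
layer 5 (explore_frontier) idle — unchanged: none
layer 6 (phototaxis) active — suppresses: (1, -3)
→ actuator (1, -3)

1 -3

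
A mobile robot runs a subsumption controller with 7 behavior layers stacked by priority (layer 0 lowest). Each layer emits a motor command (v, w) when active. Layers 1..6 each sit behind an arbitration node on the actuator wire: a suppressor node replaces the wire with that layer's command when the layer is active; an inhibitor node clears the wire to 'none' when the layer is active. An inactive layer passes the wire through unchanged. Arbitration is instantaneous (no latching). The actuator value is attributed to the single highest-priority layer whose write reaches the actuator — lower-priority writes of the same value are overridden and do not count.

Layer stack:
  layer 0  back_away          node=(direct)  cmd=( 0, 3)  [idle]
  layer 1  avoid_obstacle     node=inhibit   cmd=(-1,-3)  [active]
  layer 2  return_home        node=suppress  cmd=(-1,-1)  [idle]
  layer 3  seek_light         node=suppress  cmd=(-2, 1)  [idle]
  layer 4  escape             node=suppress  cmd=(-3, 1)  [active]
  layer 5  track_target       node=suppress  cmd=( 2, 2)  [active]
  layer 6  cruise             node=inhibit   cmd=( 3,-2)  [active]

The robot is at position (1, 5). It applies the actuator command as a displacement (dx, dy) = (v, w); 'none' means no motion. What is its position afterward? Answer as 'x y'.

1 5

layer 0 (back_away) idle — none
layer 1 (avoid_obstacle) active — inhibits: none
layer 2 (return_home) idle — unchanged: none
layer 3 (seek_light) idle — unchanged: none
layer 4 (escape) active — suppresses: (-3, 1)
layer 5 (track_target) active — suppresses: (2, 2)
layer 6 (cruise) active — inhibits: none
→ actuator none
position: (1, 5) + none = (1, 5)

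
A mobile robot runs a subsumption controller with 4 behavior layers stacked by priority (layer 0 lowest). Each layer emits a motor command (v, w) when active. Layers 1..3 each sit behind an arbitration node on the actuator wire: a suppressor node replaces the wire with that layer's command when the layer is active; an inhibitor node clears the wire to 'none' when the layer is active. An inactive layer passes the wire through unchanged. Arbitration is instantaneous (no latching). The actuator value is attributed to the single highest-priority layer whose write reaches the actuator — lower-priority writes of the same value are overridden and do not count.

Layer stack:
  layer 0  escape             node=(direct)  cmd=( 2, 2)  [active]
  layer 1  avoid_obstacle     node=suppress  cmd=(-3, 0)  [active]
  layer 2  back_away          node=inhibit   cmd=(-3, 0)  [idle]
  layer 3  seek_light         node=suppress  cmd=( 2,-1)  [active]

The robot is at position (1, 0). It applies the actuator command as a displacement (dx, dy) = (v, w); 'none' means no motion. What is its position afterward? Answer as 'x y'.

3 -1

[0] escape on; wire := (2, 2)
[1] avoid_obstacle on (suppress); wire := (-3, 0)
[2] back_away off; pass (-3, 0)
[3] seek_light on (suppress); wire := (2, -1)
output (2, -1)
position: (1, 0) + (2, -1) = (3, -1)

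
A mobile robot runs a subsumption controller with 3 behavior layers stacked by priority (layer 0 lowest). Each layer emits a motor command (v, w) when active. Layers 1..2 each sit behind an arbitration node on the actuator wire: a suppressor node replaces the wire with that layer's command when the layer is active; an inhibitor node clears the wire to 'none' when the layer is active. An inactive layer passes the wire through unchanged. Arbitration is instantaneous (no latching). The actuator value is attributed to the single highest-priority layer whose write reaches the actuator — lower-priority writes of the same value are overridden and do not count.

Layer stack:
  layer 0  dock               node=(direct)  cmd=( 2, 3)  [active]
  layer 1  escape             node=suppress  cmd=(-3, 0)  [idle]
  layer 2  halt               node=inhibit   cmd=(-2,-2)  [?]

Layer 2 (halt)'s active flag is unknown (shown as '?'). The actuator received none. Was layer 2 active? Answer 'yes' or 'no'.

yes

If layer 2 is active=yes:
  actuator would be none
If layer 2 is active=no:
  actuator would be (2, 3)
Observed none, so layer 2 was active.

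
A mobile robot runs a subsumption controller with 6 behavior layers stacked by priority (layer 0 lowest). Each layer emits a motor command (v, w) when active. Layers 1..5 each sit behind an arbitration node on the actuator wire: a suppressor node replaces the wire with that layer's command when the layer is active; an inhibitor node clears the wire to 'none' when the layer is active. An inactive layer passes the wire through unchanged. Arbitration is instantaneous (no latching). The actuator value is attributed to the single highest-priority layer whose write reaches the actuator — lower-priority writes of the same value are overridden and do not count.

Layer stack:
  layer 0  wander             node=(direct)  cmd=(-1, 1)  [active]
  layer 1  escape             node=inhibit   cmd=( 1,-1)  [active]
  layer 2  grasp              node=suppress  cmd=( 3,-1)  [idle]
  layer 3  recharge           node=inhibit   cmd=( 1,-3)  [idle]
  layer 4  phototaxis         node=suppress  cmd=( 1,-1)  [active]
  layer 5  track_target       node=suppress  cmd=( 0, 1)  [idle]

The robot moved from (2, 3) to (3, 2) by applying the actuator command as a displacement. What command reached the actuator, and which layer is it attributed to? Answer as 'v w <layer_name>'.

displacement = (3, 2) − (2, 3) = (1, -1)
L0 wander: active, feeds wire = (-1, 1)
L1 escape: active, inhibitor → wire = none
L2 grasp: idle → wire stays none
L3 recharge: idle → wire stays none
L4 phototaxis: active, suppressor → wire = (1, -1)
L5 track_target: idle → wire stays (1, -1)
actuator = (1, -1) — from layer 4 (phototaxis)

1 -1 phototaxis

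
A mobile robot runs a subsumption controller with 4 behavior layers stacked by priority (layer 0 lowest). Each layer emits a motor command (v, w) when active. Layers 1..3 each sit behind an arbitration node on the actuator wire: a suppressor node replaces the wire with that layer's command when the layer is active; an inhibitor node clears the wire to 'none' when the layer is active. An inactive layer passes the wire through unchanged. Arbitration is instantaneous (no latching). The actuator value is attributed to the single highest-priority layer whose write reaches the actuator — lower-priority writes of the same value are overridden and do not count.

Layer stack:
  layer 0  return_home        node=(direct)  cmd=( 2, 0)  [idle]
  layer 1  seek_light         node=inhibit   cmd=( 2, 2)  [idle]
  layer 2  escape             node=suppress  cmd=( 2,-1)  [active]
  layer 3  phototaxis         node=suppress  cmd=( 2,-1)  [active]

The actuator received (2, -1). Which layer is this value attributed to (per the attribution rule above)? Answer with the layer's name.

phototaxis

layer 0 (return_home) idle — none
layer 1 (seek_light) idle — unchanged: none
layer 2 (escape) active — suppresses: (2, -1)
layer 3 (phototaxis) active — suppresses: (2, -1)
→ actuator (2, -1)
last writer: layer 3 = phototaxis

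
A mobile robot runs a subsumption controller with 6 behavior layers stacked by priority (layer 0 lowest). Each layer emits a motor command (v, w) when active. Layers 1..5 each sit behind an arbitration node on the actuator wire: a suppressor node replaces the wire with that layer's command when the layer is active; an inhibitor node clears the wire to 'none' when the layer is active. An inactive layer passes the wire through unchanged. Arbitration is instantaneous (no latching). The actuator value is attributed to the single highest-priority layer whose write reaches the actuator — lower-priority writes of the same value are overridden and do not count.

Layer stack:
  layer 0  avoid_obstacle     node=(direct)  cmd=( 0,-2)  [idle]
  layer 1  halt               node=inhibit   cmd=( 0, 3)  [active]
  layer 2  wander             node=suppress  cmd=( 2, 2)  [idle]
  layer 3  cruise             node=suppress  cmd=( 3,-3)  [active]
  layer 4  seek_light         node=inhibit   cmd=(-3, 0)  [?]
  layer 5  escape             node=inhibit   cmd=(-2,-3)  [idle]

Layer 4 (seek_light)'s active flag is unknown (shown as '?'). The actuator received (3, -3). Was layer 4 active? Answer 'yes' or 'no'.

If layer 4 is active=yes:
  actuator would be none
If layer 4 is active=no:
  actuator would be (3, -3)
Observed (3, -3), so layer 4 was idle.

no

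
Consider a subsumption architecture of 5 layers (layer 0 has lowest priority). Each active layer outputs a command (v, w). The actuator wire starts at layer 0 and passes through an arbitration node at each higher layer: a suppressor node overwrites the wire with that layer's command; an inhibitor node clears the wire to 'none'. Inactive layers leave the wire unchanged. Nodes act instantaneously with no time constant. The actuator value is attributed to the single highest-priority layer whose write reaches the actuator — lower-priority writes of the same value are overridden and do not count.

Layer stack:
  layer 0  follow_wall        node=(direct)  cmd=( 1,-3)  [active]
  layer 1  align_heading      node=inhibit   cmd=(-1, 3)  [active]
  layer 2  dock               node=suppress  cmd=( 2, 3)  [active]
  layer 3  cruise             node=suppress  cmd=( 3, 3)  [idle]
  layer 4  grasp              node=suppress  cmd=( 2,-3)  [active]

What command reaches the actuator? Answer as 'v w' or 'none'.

2 -3

[0] follow_wall on; wire := (1, -3)
[1] align_heading on (inhibit); wire := none
[2] dock on (suppress); wire := (2, 3)
[3] cruise off; pass (2, 3)
[4] grasp on (suppress); wire := (2, -3)
output (2, -3)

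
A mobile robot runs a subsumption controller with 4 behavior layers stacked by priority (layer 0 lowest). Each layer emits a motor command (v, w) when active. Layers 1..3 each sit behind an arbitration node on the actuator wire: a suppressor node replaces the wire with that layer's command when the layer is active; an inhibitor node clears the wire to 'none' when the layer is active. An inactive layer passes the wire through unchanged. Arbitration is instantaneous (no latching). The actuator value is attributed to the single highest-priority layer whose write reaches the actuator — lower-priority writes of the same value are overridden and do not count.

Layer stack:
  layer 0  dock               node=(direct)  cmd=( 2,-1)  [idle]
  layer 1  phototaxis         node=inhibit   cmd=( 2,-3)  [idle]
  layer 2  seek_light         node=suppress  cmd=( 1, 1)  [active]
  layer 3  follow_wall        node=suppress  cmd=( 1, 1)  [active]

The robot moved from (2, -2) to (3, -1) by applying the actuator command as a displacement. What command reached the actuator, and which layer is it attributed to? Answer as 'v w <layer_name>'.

displacement = (3, -1) − (2, -2) = (1, 1)
L0 dock: idle → wire = none
L1 phototaxis: idle → wire stays none
L2 seek_light: active, suppressor → wire = (1, 1)
L3 follow_wall: active, suppressor → wire = (1, 1)
actuator = (1, 1) — from layer 3 (follow_wall)

1 1 follow_wall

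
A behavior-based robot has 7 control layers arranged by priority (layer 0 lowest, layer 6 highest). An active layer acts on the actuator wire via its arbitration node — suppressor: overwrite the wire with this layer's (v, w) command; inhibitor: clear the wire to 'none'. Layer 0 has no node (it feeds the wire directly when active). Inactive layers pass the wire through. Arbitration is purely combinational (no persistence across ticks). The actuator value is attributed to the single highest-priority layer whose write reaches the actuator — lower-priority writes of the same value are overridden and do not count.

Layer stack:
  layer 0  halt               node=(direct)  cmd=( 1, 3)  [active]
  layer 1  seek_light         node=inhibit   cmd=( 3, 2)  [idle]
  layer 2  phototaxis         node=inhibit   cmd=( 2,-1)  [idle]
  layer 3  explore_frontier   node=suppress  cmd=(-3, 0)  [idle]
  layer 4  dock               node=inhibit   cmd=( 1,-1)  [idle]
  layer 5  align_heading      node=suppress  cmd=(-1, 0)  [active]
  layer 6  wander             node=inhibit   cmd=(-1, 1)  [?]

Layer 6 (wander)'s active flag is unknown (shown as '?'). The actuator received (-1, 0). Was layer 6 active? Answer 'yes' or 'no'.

If layer 6 is active=yes:
  actuator would be none
If layer 6 is active=no:
  actuator would be (-1, 0)
Observed (-1, 0), so layer 6 was idle.

no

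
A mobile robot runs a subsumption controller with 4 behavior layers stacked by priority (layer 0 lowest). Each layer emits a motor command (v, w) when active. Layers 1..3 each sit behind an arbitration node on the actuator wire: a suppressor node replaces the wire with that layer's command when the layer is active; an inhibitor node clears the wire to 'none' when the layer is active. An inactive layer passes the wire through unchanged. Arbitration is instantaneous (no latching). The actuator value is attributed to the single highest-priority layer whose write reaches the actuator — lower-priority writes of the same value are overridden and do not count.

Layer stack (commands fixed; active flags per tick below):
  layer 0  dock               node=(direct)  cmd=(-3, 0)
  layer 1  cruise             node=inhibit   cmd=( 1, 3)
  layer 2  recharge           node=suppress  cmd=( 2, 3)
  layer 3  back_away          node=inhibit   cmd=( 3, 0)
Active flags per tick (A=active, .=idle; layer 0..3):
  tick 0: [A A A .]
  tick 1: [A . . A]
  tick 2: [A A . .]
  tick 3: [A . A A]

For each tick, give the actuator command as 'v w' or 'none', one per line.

2 3
none
none
none

tick 0:
  layer 0 (dock) active — direct: (-3, 0)
  layer 1 (cruise) active — inhibits: none
  layer 2 (recharge) active — suppresses: (2, 3)
  layer 3 (back_away) idle — unchanged: (2, 3)
  → actuator (2, 3)
tick 1:
  layer 0 (dock) active — direct: (-3, 0)
  layer 1 (cruise) idle — unchanged: (-3, 0)
  layer 2 (recharge) idle — unchanged: (-3, 0)
  layer 3 (back_away) active — inhibits: none
  → actuator none
tick 2:
  layer 0 (dock) active — direct: (-3, 0)
  layer 1 (cruise) active — inhibits: none
  layer 2 (recharge) idle — unchanged: none
  layer 3 (back_away) idle — unchanged: none
  → actuator none
tick 3:
  layer 0 (dock) active — direct: (-3, 0)
  layer 1 (cruise) idle — unchanged: (-3, 0)
  layer 2 (recharge) active — suppresses: (2, 3)
  layer 3 (back_away) active — inhibits: none
  → actuator none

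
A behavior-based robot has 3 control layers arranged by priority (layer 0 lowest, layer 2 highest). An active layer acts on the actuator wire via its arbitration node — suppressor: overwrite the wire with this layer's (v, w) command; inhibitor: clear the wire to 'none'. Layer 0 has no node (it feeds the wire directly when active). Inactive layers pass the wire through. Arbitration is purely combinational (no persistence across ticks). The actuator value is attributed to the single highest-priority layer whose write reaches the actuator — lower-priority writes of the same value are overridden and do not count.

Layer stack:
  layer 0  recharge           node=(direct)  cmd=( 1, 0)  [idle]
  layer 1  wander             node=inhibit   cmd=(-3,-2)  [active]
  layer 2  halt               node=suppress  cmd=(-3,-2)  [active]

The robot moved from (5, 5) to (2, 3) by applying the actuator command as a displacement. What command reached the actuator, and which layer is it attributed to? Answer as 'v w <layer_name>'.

displacement = (2, 3) − (5, 5) = (-3, -2)
layer 0 (recharge) idle — none
layer 1 (wander) active — inhibits: none
layer 2 (halt) active — suppresses: (-3, -2)
→ actuator (-3, -2) — from layer 2 (halt)

-3 -2 halt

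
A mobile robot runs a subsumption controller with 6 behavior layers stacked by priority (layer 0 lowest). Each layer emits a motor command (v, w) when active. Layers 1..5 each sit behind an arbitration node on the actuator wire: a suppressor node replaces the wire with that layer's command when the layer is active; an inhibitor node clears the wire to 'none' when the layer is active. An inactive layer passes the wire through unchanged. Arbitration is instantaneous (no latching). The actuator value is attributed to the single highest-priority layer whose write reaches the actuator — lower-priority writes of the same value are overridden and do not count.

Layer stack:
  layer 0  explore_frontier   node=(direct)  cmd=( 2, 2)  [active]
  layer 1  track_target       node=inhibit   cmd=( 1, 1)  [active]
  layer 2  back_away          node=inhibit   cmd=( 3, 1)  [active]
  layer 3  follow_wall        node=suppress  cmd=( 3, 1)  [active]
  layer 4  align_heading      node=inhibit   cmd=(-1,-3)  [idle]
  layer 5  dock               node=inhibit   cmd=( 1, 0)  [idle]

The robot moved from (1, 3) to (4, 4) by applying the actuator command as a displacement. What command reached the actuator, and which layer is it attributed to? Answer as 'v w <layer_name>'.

displacement = (4, 4) − (1, 3) = (3, 1)
[0] explore_frontier on; wire := (2, 2)
[1] track_target on (inhibit); wire := none
[2] back_away on (inhibit); wire := none
[3] follow_wall on (suppress); wire := (3, 1)
[4] align_heading off; pass (3, 1)
[5] dock off; pass (3, 1)
output (3, 1) — from layer 3 (follow_wall)

3 1 follow_wall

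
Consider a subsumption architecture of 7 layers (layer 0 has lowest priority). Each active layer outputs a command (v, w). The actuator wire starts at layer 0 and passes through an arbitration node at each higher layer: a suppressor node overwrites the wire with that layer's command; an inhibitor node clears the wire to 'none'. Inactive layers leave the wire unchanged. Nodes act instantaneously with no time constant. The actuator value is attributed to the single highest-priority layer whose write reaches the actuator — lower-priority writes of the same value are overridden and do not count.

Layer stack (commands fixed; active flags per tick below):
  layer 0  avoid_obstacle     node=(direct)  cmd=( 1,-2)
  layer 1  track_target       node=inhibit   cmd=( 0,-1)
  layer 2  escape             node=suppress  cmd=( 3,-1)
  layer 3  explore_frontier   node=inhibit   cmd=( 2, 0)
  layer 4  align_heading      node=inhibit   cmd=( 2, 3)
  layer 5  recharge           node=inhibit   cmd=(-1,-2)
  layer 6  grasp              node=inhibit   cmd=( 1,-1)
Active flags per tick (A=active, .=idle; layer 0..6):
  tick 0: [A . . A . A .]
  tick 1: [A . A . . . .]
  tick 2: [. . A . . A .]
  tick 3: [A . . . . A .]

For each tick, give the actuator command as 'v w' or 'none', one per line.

tick 0:
  [0] avoid_obstacle on; wire := (1, -2)
  [1] track_target off; pass (1, -2)
  [2] escape off; pass (1, -2)
  [3] explore_frontier on (inhibit); wire := none
  [4] align_heading off; pass none
  [5] recharge on (inhibit); wire := none
  [6] grasp off; pass none
  output none
tick 1:
  [0] avoid_obstacle on; wire := (1, -2)
  [1] track_target off; pass (1, -2)
  [2] escape on (suppress); wire := (3, -1)
  [3] explore_frontier off; pass (3, -1)
  [4] align_heading off; pass (3, -1)
  [5] recharge off; pass (3, -1)
  [6] grasp off; pass (3, -1)
  output (3, -1)
tick 2:
  [0] avoid_obstacle off; wire := none
  [1] track_target off; pass none
  [2] escape on (suppress); wire := (3, -1)
  [3] explore_frontier off; pass (3, -1)
  [4] align_heading off; pass (3, -1)
  [5] recharge on (inhibit); wire := none
  [6] grasp off; pass none
  output none
tick 3:
  [0] avoid_obstacle on; wire := (1, -2)
  [1] track_target off; pass (1, -2)
  [2] escape off; pass (1, -2)
  [3] explore_frontier off; pass (1, -2)
  [4] align_heading off; pass (1, -2)
  [5] recharge on (inhibit); wire := none
  [6] grasp off; pass none
  output none

none
3 -1
none
none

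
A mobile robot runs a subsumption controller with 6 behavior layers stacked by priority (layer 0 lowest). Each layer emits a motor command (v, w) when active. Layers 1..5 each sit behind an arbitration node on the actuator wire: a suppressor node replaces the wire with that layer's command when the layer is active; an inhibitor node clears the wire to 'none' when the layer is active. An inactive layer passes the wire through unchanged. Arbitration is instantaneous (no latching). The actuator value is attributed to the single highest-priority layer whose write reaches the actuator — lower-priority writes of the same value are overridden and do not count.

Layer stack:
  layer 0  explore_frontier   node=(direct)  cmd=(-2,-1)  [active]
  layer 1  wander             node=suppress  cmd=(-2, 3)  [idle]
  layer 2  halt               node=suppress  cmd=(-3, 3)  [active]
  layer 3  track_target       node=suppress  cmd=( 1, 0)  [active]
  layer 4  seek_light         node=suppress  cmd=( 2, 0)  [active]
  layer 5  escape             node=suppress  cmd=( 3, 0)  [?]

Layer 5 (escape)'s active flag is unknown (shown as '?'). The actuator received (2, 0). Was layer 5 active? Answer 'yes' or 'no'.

If layer 5 is active=yes:
  actuator would be (3, 0)
If layer 5 is active=no:
  actuator would be (2, 0)
Observed (2, 0), so layer 5 was idle.

no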